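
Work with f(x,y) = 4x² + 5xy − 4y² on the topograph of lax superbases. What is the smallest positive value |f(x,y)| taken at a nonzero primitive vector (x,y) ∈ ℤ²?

river: ρ → (-4,3,5)
river: ρ → (5,7,-2)
river: ρ → (-2,9,1)
river: ρ → (1,9,-2)
river: ρ → (-2,7,5)
river: ρ → (5,3,-4)
river: ρ → (-4,5,4)
river: ρ → (4,3,-5)
river: ρ → (-5,7,2)
river: ρ → (2,9,-1)
river: ρ → (-1,9,2)
river: ρ → (2,7,-5)
river: ρ → (-5,3,4)
river: ρ → (4,5,-4)
closes: descent 0, river 14
min |a| on river = 1

1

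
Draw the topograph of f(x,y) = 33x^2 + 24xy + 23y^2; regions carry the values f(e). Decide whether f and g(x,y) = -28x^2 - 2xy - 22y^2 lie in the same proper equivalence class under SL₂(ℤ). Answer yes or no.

D₁ = -2460, D₂ = -2460
f: flip: (33,24,23)→(23,-24,33)
f: translate: b→22 (≡-24 mod 46), so (23,-24,33)→(23,22,32)
f: reduced (well bottom): (23,22,32) with a≤c, −a<b≤a
g is negative-definite; reduce −g:
−g: flip: (28,2,22)→(22,-2,28)
−g: reduced (well bottom): (22,-2,28) with a≤c, −a<b≤a
flip sign back: reduced form of g is (-22,2,-28)
reduced forms (23, 22, 32) vs (-22, 2, -28) ⇒ inequivalent

no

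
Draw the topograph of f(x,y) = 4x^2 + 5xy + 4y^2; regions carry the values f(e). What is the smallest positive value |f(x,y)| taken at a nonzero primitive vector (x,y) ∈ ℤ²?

translate: b→-3 (≡5 mod 8), so (4,5,4)→(4,-3,3)
flip: (4,-3,3)→(3,3,4)
reduced (well bottom): (3,3,4) with a≤c, −a<b≤a
well minimum = a = 3

3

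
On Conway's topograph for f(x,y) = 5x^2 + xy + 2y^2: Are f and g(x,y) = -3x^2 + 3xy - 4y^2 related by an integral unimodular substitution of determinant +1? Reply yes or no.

D₁ = -39, D₂ = -39
f: flip: (5,1,2)→(2,-1,5)
f: reduced (well bottom): (2,-1,5) with a≤c, −a<b≤a
g is negative-definite; reduce −g:
−g: translate: b→3 (≡-3 mod 6), so (3,-3,4)→(3,3,4)
−g: reduced (well bottom): (3,3,4) with a≤c, −a<b≤a
flip sign back: reduced form of g is (-3,-3,-4)
reduced forms (2, -1, 5) vs (-3, -3, -4) ⇒ inequivalent

no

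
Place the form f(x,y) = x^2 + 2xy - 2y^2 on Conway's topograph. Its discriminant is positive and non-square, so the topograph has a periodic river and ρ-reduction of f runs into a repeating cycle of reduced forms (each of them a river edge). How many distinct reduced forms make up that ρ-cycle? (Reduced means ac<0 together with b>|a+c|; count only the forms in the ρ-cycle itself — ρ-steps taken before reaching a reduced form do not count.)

D = 12, ⌊√D⌋ = 3
river: ρ → (-2,2,1)
river: ρ → (1,2,-2)
ρ-cycle length = 2 (tail of 0 descent steps not counted)

2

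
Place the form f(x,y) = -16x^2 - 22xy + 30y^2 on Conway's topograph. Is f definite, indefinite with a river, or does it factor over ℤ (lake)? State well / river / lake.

D = b²−4ac = (-22)² − 4·(-16)·30 = 2404
D > 0 non-square ⇒ indefinite ⇒ periodic river

river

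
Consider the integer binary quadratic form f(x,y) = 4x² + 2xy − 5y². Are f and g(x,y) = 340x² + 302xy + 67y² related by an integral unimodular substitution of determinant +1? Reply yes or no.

D₁ = 84, D₂ = 84
river cycle of f (length 6): (-5, 8, 1), (1, 8, -5), (-5, 2, 4), (4, 6, -3), (-3, 6, 4), (4, 2, -5)
river cycle of g (length 6): (4, 2, -5), (-5, 8, 1), (1, 8, -5), (-5, 2, 4), (4, 6, -3), (-3, 6, 4)
cycles coincide ⇒ equivalent

yes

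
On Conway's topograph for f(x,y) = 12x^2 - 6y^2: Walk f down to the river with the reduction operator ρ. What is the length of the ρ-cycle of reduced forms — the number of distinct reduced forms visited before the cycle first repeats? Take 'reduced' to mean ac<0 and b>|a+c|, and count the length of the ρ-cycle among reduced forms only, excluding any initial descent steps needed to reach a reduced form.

D = 288, ⌊√D⌋ = 16
descent: ρ → (-6,12,6)  [lands on river]
river: ρ → (6,12,-6)
ρ-cycle length = 2 (tail of 1 descent step not counted)

2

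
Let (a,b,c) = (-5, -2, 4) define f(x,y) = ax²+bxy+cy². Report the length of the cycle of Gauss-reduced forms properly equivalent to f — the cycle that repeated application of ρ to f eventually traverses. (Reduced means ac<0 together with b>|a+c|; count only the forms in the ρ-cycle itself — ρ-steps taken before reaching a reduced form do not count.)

D = 84, ⌊√D⌋ = 9
descent: ρ → (4,2,-5)  [lands on river]
river: ρ → (-5,8,1)
river: ρ → (1,8,-5)
river: ρ → (-5,2,4)
river: ρ → (4,6,-3)
river: ρ → (-3,6,4)
ρ-cycle length = 6 (tail of 1 descent step not counted)

6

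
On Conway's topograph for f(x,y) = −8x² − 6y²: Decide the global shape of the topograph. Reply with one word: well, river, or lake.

D = b²−4ac = 0² − 4·(-8)·(-6) = -192
D < 0 ⇒ definite ⇒ every region one sign ⇒ single well

well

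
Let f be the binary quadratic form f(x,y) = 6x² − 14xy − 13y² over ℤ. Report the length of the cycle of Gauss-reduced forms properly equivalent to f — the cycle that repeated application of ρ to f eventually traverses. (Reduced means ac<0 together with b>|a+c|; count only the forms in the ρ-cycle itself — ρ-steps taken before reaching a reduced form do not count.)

D = 508, ⌊√D⌋ = 22
descent: ρ → (-13,14,6)  [lands on river]
river: ρ → (6,22,-1)
river: ρ → (-1,22,6)
river: ρ → (6,14,-13)
river: ρ → (-13,12,7)
river: ρ → (7,16,-9)
river: ρ → (-9,20,3)
river: ρ → (3,22,-2)
river: ρ → (-2,22,3)
river: ρ → (3,20,-9)
river: ρ → (-9,16,7)
river: ρ → (7,12,-13)
ρ-cycle length = 12 (tail of 1 descent step not counted)

12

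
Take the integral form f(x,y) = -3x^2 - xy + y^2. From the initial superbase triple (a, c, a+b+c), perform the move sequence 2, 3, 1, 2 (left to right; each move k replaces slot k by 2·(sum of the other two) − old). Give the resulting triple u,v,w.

start (-3,1,-3) = (f(1,0),f(0,1),f(1,1))
replace slot 2: 2·((-3)+(-3)) − 1 = -13 → (-3,-13,-3)
replace slot 3: 2·((-3)+(-13)) − (-3) = -29 → (-3,-13,-29)
replace slot 1: 2·((-13)+(-29)) − (-3) = -81 → (-81,-13,-29)
replace slot 2: 2·((-81)+(-29)) − (-13) = -207 → (-81,-207,-29)

-81,-207,-29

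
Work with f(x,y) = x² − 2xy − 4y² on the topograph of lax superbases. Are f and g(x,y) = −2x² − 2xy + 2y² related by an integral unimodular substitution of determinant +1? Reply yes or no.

D₁ = 20, D₂ = 20
river cycle of f (length 2): (1, 4, -1), (-1, 4, 1)
river cycle of g (length 2): (2, 2, -2), (-2, 2, 2)
cycles differ ⇒ inequivalent

no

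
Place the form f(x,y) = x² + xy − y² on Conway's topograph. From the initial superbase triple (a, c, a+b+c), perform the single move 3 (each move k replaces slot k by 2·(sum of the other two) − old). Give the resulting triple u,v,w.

start (1,-1,1) = (f(1,0),f(0,1),f(1,1))
replace slot 3: 2·(1+(-1)) − 1 = -1 → (1,-1,-1)

1,-1,-1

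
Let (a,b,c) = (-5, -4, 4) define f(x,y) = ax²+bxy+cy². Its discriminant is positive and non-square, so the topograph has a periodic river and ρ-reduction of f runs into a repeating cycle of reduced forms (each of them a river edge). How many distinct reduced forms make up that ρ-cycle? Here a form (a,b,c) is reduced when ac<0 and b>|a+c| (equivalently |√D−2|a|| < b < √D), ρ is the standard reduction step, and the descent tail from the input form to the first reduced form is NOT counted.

D = 96, ⌊√D⌋ = 9
descent: ρ → (4,4,-5)  [lands on river]
river: ρ → (-5,6,3)
river: ρ → (3,6,-5)
river: ρ → (-5,4,4)
ρ-cycle length = 4 (tail of 1 descent step not counted)

4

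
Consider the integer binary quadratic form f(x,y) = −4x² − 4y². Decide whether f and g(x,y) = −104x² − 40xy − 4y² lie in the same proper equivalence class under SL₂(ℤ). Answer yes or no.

D₁ = -64, D₂ = -64
f is negative-definite; reduce −f:
−f: reduced (well bottom): (4,0,4) with a≤c, −a<b≤a
flip sign back: reduced form of f is (-4,0,-4)
g is negative-definite; reduce −g:
−g: flip: (104,40,4)→(4,-40,104)
−g: translate: b→0 (≡-40 mod 8), so (4,-40,104)→(4,0,4)
−g: reduced (well bottom): (4,0,4) with a≤c, −a<b≤a
flip sign back: reduced form of g is (-4,0,-4)
reduced forms (-4, 0, -4) vs (-4, 0, -4) ⇒ equivalent

yes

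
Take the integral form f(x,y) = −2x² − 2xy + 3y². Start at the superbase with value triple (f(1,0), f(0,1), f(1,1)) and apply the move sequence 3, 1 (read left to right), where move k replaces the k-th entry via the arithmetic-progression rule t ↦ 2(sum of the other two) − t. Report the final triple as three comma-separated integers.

start (-2,3,-1) = (f(1,0),f(0,1),f(1,1))
replace slot 3: 2·((-2)+3) − (-1) = 3 → (-2,3,3)
replace slot 1: 2·(3+3) − (-2) = 14 → (14,3,3)

14,3,3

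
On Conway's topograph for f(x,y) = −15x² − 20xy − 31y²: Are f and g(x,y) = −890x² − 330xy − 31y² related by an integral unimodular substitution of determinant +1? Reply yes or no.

D₁ = -1460, D₂ = -1460
f is negative-definite; reduce −f:
−f: translate: b→-10 (≡20 mod 30), so (15,20,31)→(15,-10,26)
−f: reduced (well bottom): (15,-10,26) with a≤c, −a<b≤a
flip sign back: reduced form of f is (-15,10,-26)
g is negative-definite; reduce −g:
−g: flip: (890,330,31)→(31,-330,890)
−g: translate: b→-20 (≡-330 mod 62), so (31,-330,890)→(31,-20,15)
−g: flip: (31,-20,15)→(15,20,31)
−g: translate: b→-10 (≡20 mod 30), so (15,20,31)→(15,-10,26)
−g: reduced (well bottom): (15,-10,26) with a≤c, −a<b≤a
flip sign back: reduced form of g is (-15,10,-26)
reduced forms (-15, 10, -26) vs (-15, 10, -26) ⇒ equivalent

yes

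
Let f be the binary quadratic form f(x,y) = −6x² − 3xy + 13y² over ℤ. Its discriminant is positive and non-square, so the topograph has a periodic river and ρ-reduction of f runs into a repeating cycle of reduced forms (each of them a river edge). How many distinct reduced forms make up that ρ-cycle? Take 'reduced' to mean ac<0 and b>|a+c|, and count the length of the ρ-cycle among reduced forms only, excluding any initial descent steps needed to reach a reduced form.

D = 321, ⌊√D⌋ = 17
descent: ρ → (13,3,-6)
descent: ρ → (-6,9,10)  [lands on river]
river: ρ → (10,11,-5)
river: ρ → (-5,9,12)
river: ρ → (12,15,-2)
river: ρ → (-2,17,4)
river: ρ → (4,15,-6)
ρ-cycle length = 6 (tail of 2 descent steps not counted)

6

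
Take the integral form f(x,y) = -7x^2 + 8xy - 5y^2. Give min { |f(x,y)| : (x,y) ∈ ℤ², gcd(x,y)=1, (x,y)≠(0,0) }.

translate: b→6 (≡-8 mod 14), so (7,-8,5)→(7,6,4)
flip: (7,6,4)→(4,-6,7)
translate: b→2 (≡-6 mod 8), so (4,-6,7)→(4,2,5)
reduced (well bottom): (4,2,5) with a≤c, −a<b≤a
well minimum |f| = |-4| = 4 (negative-definite)

4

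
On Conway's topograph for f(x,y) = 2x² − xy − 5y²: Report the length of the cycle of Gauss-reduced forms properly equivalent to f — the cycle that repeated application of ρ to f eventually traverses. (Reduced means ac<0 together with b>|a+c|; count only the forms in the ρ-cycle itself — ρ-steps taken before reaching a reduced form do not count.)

D = 41, ⌊√D⌋ = 6
descent: ρ → (-5,1,2)
descent: ρ → (2,3,-4)  [lands on river]
river: ρ → (-4,5,1)
river: ρ → (1,5,-4)
river: ρ → (-4,3,2)
river: ρ → (2,5,-2)
river: ρ → (-2,3,4)
river: ρ → (4,5,-1)
river: ρ → (-1,5,4)
river: ρ → (4,3,-2)
river: ρ → (-2,5,2)
ρ-cycle length = 10 (tail of 2 descent steps not counted)

10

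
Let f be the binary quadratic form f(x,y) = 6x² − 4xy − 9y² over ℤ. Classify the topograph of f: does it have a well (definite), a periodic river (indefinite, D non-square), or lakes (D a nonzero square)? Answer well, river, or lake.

D = b²−4ac = (-4)² − 4·6·(-9) = 232
D > 0 non-square ⇒ indefinite ⇒ periodic river

river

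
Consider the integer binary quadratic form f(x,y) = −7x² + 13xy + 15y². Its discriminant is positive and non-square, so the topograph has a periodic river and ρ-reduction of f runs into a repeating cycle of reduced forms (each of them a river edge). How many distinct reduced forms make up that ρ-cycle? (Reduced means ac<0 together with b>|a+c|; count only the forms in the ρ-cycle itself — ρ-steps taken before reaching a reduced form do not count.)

D = 589, ⌊√D⌋ = 24
river: ρ → (15,17,-5)
river: ρ → (-5,23,3)
river: ρ → (3,19,-19)
river: ρ → (-19,19,3)
river: ρ → (3,23,-5)
river: ρ → (-5,17,15)
river: ρ → (15,13,-7)
river: ρ → (-7,15,13)
river: ρ → (13,11,-9)
river: ρ → (-9,7,15)
river: ρ → (15,23,-1)
river: ρ → (-1,23,15)
river: ρ → (15,7,-9)
river: ρ → (-9,11,13)
river: ρ → (13,15,-7)
river: ρ → (-7,13,15)
ρ-cycle length = 16 (tail of 0 descent steps not counted)

16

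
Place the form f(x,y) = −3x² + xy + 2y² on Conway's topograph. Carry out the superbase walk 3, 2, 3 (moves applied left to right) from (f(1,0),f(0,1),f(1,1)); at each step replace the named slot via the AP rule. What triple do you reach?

start (-3,2,0) = (f(1,0),f(0,1),f(1,1))
replace slot 3: 2·((-3)+2) − 0 = -2 → (-3,2,-2)
replace slot 2: 2·((-3)+(-2)) − 2 = -12 → (-3,-12,-2)
replace slot 3: 2·((-3)+(-12)) − (-2) = -28 → (-3,-12,-28)

-3,-12,-28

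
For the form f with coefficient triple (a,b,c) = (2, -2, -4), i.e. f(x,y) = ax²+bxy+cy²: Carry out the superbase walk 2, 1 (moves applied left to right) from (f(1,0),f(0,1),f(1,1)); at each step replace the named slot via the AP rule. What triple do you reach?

start (2,-4,-4) = (f(1,0),f(0,1),f(1,1))
replace slot 2: 2·(2+(-4)) − (-4) = 0 → (2,0,-4)
replace slot 1: 2·(0+(-4)) − 2 = -10 → (-10,0,-4)

-10,0,-4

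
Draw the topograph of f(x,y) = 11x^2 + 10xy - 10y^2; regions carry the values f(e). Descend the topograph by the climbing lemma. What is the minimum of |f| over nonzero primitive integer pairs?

river: ρ → (-10,10,11)
river: ρ → (11,12,-9)
river: ρ → (-9,6,14)
river: ρ → (14,22,-1)
river: ρ → (-1,22,14)
river: ρ → (14,6,-9)
river: ρ → (-9,12,11)
river: ρ → (11,10,-10)
closes: descent 0, river 8
min |a| on river = 1

1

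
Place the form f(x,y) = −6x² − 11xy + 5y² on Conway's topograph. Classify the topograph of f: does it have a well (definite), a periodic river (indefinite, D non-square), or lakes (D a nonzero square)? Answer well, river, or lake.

D = b²−4ac = (-11)² − 4·(-6)·5 = 241
D > 0 non-square ⇒ indefinite ⇒ periodic river

river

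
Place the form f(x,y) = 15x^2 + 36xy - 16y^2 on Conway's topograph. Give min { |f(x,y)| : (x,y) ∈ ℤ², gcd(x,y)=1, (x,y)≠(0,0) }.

river: ρ → (-16,28,23)
river: ρ → (23,18,-21)
river: ρ → (-21,24,20)
river: ρ → (20,16,-25)
river: ρ → (-25,34,11)
river: ρ → (11,32,-28)
river: ρ → (-28,24,15)
river: ρ → (15,36,-16)
closes: descent 0, river 8
min |a| on river = 11

11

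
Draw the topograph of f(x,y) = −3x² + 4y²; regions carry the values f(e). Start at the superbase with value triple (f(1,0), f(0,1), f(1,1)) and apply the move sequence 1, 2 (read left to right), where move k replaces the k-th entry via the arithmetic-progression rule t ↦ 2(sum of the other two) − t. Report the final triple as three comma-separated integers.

start (-3,4,1) = (f(1,0),f(0,1),f(1,1))
replace slot 1: 2·(4+1) − (-3) = 13 → (13,4,1)
replace slot 2: 2·(13+1) − 4 = 24 → (13,24,1)

13,24,1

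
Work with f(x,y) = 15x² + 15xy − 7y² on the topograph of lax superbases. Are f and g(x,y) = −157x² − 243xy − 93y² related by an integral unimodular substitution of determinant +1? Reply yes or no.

D₁ = 645, D₂ = 645
river cycle of f (length 6): (-7, 13, 17), (17, 21, -3), (-3, 21, 17), (17, 13, -7), (-7, 15, 15), (15, 15, -7)
river cycle of g (length 6): (-7, 13, 17), (17, 21, -3), (-3, 21, 17), (17, 13, -7), (-7, 15, 15), (15, 15, -7)
cycles coincide ⇒ equivalent

yes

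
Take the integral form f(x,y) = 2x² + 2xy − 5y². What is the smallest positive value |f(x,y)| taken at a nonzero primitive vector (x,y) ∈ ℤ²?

descent: ρ → (-5,-2,2)
descent: ρ → (2,6,-1)  [lands on river]
river: ρ → (-1,6,2)
closes: descent 2, river 2
min |a| on river = 1

1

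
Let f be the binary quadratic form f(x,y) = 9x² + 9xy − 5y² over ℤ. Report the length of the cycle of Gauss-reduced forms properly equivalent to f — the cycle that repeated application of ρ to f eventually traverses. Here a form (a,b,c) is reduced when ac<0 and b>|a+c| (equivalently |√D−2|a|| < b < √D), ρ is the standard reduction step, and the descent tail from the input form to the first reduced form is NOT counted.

D = 261, ⌊√D⌋ = 16
river: ρ → (-5,11,7)
river: ρ → (7,3,-9)
river: ρ → (-9,15,1)
river: ρ → (1,15,-9)
river: ρ → (-9,3,7)
river: ρ → (7,11,-5)
river: ρ → (-5,9,9)
river: ρ → (9,9,-5)
ρ-cycle length = 8 (tail of 0 descent steps not counted)

8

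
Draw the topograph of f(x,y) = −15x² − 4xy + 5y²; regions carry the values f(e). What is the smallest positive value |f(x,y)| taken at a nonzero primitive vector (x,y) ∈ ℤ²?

descent: ρ → (5,14,-6)  [lands on river]
river: ρ → (-6,10,9)
river: ρ → (9,8,-7)
river: ρ → (-7,6,10)
river: ρ → (10,14,-3)
river: ρ → (-3,16,5)
closes: descent 1, river 6
min |a| on river = 3

3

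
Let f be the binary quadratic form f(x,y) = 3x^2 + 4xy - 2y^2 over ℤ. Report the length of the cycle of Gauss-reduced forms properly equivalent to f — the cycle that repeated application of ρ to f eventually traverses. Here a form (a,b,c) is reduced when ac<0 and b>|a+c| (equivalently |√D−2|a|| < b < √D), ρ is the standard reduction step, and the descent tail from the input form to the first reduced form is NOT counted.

D = 40, ⌊√D⌋ = 6
river: ρ → (-2,4,3)
river: ρ → (3,2,-3)
river: ρ → (-3,4,2)
river: ρ → (2,4,-3)
river: ρ → (-3,2,3)
river: ρ → (3,4,-2)
ρ-cycle length = 6 (tail of 0 descent steps not counted)

6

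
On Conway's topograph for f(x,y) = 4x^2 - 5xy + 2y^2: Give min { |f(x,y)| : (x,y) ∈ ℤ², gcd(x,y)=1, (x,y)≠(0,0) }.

translate: b→3 (≡-5 mod 8), so (4,-5,2)→(4,3,1)
flip: (4,3,1)→(1,-3,4)
translate: b→1 (≡-3 mod 2), so (1,-3,4)→(1,1,2)
reduced (well bottom): (1,1,2) with a≤c, −a<b≤a
well minimum = a = 1

1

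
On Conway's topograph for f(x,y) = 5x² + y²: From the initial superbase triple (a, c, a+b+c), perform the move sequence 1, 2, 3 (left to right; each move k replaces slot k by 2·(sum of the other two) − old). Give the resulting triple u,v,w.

start (5,1,6) = (f(1,0),f(0,1),f(1,1))
replace slot 1: 2·(1+6) − 5 = 9 → (9,1,6)
replace slot 2: 2·(9+6) − 1 = 29 → (9,29,6)
replace slot 3: 2·(9+29) − 6 = 70 → (9,29,70)

9,29,70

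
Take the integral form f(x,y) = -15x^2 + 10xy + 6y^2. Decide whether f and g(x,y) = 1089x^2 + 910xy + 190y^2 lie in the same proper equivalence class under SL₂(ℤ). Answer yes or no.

D₁ = 460, D₂ = 460
river cycle of f (length 10): (6, 14, -11), (-11, 8, 9), (9, 10, -10), (-10, 10, 9), (9, 8, -11), (-11, 14, 6), (6, 10, -15), (-15, 20, 1), (1, 20, -15), (-15, 10, 6)
river cycle of g (length 10): (1, 20, -15), (-15, 10, 6), (6, 14, -11), (-11, 8, 9), (9, 10, -10), (-10, 10, 9), (9, 8, -11), (-11, 14, 6), (6, 10, -15), (-15, 20, 1)
cycles coincide ⇒ equivalent

yes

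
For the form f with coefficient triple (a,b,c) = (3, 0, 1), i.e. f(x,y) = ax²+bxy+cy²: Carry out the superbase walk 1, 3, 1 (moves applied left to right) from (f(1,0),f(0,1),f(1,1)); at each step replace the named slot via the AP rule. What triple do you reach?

start (3,1,4) = (f(1,0),f(0,1),f(1,1))
replace slot 1: 2·(1+4) − 3 = 7 → (7,1,4)
replace slot 3: 2·(7+1) − 4 = 12 → (7,1,12)
replace slot 1: 2·(1+12) − 7 = 19 → (19,1,12)

19,1,12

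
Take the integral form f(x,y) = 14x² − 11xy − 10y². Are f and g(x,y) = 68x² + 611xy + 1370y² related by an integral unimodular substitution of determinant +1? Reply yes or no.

D₁ = 681, D₂ = 681
river cycle of f (length 32): (-10, 11, 14), (14, 17, -7), (-7, 25, 2), (2, 23, -19), (-19, 15, 6), (6, 21, -10), (-10, 19, 8), (8, 13, -16), (-16, 19, 5), (5, 21, -12), … (22 more)
river cycle of g (length 32): (14, 17, -7), (-7, 25, 2), (2, 23, -19), (-19, 15, 6), (6, 21, -10), (-10, 19, 8), (8, 13, -16), (-16, 19, 5), (5, 21, -12), (-12, 3, 14), … (22 more)
cycles coincide ⇒ equivalent

yes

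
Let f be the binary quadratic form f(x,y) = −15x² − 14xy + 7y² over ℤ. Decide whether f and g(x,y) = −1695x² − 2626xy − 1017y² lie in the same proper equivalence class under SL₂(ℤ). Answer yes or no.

D₁ = 616, D₂ = 616
river cycle of f (length 10): (7, 14, -15), (-15, 16, 6), (6, 20, -9), (-9, 16, 10), (10, 24, -1), (-1, 24, 10), (10, 16, -9), (-9, 20, 6), (6, 16, -15), (-15, 14, 7)
river cycle of g (length 10): (-15, 16, 6), (6, 20, -9), (-9, 16, 10), (10, 24, -1), (-1, 24, 10), (10, 16, -9), (-9, 20, 6), (6, 16, -15), (-15, 14, 7), (7, 14, -15)
cycles coincide ⇒ equivalent

yes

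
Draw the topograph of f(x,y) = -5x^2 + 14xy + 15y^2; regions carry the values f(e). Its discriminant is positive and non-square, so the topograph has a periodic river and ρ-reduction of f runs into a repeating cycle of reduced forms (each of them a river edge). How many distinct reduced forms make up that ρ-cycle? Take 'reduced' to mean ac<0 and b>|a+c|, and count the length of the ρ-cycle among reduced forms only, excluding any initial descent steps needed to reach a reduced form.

D = 496, ⌊√D⌋ = 22
river: ρ → (15,16,-4)
river: ρ → (-4,16,15)
river: ρ → (15,14,-5)
river: ρ → (-5,16,12)
river: ρ → (12,8,-9)
river: ρ → (-9,10,11)
river: ρ → (11,12,-8)
river: ρ → (-8,20,3)
river: ρ → (3,22,-1)
river: ρ → (-1,22,3)
river: ρ → (3,20,-8)
river: ρ → (-8,12,11)
river: ρ → (11,10,-9)
river: ρ → (-9,8,12)
river: ρ → (12,16,-5)
river: ρ → (-5,14,15)
ρ-cycle length = 16 (tail of 0 descent steps not counted)

16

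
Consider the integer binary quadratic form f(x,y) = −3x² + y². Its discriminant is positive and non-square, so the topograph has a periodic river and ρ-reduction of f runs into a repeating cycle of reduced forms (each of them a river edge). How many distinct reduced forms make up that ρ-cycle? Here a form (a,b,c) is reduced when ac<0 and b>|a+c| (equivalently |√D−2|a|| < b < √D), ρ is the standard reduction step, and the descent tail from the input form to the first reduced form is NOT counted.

D = 12, ⌊√D⌋ = 3
descent: ρ → (1,2,-2)  [lands on river]
river: ρ → (-2,2,1)
ρ-cycle length = 2 (tail of 1 descent step not counted)

2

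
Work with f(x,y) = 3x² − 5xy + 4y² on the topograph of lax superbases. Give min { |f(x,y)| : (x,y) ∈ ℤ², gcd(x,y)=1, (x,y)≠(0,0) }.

translate: b→1 (≡-5 mod 6), so (3,-5,4)→(3,1,2)
flip: (3,1,2)→(2,-1,3)
reduced (well bottom): (2,-1,3) with a≤c, −a<b≤a
well minimum = a = 2

2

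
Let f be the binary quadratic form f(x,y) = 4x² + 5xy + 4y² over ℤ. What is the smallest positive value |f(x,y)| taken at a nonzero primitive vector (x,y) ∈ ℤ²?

translate: b→-3 (≡5 mod 8), so (4,5,4)→(4,-3,3)
flip: (4,-3,3)→(3,3,4)
reduced (well bottom): (3,3,4) with a≤c, −a<b≤a
well minimum = a = 3

3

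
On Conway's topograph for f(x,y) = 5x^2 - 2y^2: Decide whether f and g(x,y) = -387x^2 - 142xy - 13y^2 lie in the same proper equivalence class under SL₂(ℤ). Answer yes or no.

D₁ = 40, D₂ = 40
river cycle of f (length 6): (-2, 4, 3), (3, 2, -3), (-3, 4, 2), (2, 4, -3), (-3, 2, 3), (3, 4, -2)
river cycle of g (length 6): (-2, 4, 3), (3, 2, -3), (-3, 4, 2), (2, 4, -3), (-3, 2, 3), (3, 4, -2)
cycles coincide ⇒ equivalent

yes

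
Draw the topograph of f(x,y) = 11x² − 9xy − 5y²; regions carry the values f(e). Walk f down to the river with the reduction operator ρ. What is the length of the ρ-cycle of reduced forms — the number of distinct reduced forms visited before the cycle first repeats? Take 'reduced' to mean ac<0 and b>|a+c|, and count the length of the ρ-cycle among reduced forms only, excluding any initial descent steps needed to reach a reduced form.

D = 301, ⌊√D⌋ = 17
descent: ρ → (-5,9,11)  [lands on river]
river: ρ → (11,13,-3)
river: ρ → (-3,17,1)
river: ρ → (1,17,-3)
river: ρ → (-3,13,11)
river: ρ → (11,9,-5)
river: ρ → (-5,11,9)
river: ρ → (9,7,-7)
river: ρ → (-7,7,9)
river: ρ → (9,11,-5)
ρ-cycle length = 10 (tail of 1 descent step not counted)

10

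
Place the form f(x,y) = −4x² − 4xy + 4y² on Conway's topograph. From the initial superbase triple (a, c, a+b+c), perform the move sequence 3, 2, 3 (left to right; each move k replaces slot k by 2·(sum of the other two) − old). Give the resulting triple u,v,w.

start (-4,4,-4) = (f(1,0),f(0,1),f(1,1))
replace slot 3: 2·((-4)+4) − (-4) = 4 → (-4,4,4)
replace slot 2: 2·((-4)+4) − 4 = -4 → (-4,-4,4)
replace slot 3: 2·((-4)+(-4)) − 4 = -20 → (-4,-4,-20)

-4,-4,-20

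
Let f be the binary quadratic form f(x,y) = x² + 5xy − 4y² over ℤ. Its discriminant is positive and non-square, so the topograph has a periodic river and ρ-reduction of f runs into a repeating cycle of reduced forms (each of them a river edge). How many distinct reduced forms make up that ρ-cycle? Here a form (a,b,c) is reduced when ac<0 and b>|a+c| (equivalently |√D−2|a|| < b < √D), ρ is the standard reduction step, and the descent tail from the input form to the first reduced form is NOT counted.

D = 41, ⌊√D⌋ = 6
river: ρ → (-4,3,2)
river: ρ → (2,5,-2)
river: ρ → (-2,3,4)
river: ρ → (4,5,-1)
river: ρ → (-1,5,4)
river: ρ → (4,3,-2)
river: ρ → (-2,5,2)
river: ρ → (2,3,-4)
river: ρ → (-4,5,1)
river: ρ → (1,5,-4)
ρ-cycle length = 10 (tail of 0 descent steps not counted)

10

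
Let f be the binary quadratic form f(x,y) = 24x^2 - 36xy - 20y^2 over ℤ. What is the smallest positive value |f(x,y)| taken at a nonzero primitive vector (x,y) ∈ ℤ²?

descent: ρ → (-20,36,24)  [lands on river]
river: ρ → (24,12,-32)
river: ρ → (-32,52,4)
river: ρ → (4,52,-32)
river: ρ → (-32,12,24)
river: ρ → (24,36,-20)
river: ρ → (-20,44,16)
river: ρ → (16,52,-8)
river: ρ → (-8,44,40)
river: ρ → (40,36,-12)
river: ρ → (-12,36,40)
river: ρ → (40,44,-8)
river: ρ → (-8,52,16)
river: ρ → (16,44,-20)
closes: descent 1, river 14
min |a| on river = 4

4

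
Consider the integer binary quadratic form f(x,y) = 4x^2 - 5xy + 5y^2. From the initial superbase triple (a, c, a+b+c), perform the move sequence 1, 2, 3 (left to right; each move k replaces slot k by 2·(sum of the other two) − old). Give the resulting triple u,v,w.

start (4,5,4) = (f(1,0),f(0,1),f(1,1))
replace slot 1: 2·(5+4) − 4 = 14 → (14,5,4)
replace slot 2: 2·(14+4) − 5 = 31 → (14,31,4)
replace slot 3: 2·(14+31) − 4 = 86 → (14,31,86)

14,31,86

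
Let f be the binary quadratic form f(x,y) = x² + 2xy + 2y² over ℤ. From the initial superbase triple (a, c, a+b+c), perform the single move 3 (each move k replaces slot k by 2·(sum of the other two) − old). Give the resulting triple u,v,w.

start (1,2,5) = (f(1,0),f(0,1),f(1,1))
replace slot 3: 2·(1+2) − 5 = 1 → (1,2,1)

1,2,1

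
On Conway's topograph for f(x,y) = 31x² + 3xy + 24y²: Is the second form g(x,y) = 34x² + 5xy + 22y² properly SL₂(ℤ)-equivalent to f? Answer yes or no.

D₁ = -2967, D₂ = -2967
f: flip: (31,3,24)→(24,-3,31)
f: reduced (well bottom): (24,-3,31) with a≤c, −a<b≤a
g: flip: (34,5,22)→(22,-5,34)
g: reduced (well bottom): (22,-5,34) with a≤c, −a<b≤a
reduced forms (24, -3, 31) vs (22, -5, 34) ⇒ inequivalent

no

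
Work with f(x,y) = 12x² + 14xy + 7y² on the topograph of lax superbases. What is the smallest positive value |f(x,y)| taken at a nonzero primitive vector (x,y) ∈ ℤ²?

translate: b→-10 (≡14 mod 24), so (12,14,7)→(12,-10,5)
flip: (12,-10,5)→(5,10,12)
translate: b→0 (≡10 mod 10), so (5,10,12)→(5,0,7)
reduced (well bottom): (5,0,7) with a≤c, −a<b≤a
well minimum = a = 5

5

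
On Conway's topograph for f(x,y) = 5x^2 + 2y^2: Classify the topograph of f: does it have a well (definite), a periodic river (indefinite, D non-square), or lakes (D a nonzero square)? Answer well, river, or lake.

D = b²−4ac = 0² − 4·5·2 = -40
D < 0 ⇒ definite ⇒ every region one sign ⇒ single well

well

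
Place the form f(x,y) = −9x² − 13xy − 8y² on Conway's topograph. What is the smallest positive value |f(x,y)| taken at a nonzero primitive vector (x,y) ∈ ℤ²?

translate: b→-5 (≡13 mod 18), so (9,13,8)→(9,-5,4)
flip: (9,-5,4)→(4,5,9)
translate: b→-3 (≡5 mod 8), so (4,5,9)→(4,-3,8)
reduced (well bottom): (4,-3,8) with a≤c, −a<b≤a
well minimum |f| = |-4| = 4 (negative-definite)

4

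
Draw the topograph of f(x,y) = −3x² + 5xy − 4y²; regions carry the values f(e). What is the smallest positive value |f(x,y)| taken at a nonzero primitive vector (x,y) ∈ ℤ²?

translate: b→1 (≡-5 mod 6), so (3,-5,4)→(3,1,2)
flip: (3,1,2)→(2,-1,3)
reduced (well bottom): (2,-1,3) with a≤c, −a<b≤a
well minimum |f| = |-2| = 2 (negative-definite)

2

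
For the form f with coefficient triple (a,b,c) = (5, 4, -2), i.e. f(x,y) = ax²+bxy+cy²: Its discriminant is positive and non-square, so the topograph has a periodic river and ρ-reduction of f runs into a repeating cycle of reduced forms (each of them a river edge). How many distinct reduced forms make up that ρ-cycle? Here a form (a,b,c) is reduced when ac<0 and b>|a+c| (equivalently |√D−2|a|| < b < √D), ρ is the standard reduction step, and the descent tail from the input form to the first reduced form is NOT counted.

D = 56, ⌊√D⌋ = 7
river: ρ → (-2,4,5)
river: ρ → (5,6,-1)
river: ρ → (-1,6,5)
river: ρ → (5,4,-2)
ρ-cycle length = 4 (tail of 0 descent steps not counted)

4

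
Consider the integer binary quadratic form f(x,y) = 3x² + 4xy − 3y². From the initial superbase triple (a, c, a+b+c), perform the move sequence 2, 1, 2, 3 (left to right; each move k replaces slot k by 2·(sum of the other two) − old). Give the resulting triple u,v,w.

start (3,-3,4) = (f(1,0),f(0,1),f(1,1))
replace slot 2: 2·(3+4) − (-3) = 17 → (3,17,4)
replace slot 1: 2·(17+4) − 3 = 39 → (39,17,4)
replace slot 2: 2·(39+4) − 17 = 69 → (39,69,4)
replace slot 3: 2·(39+69) − 4 = 212 → (39,69,212)

39,69,212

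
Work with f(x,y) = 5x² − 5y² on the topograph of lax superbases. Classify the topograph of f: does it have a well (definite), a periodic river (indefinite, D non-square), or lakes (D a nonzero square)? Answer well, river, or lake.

D = b²−4ac = 0² − 4·5·(-5) = 100
D = 10² is a perfect square ⇒ form factors over ℤ ⇒ lakes

lake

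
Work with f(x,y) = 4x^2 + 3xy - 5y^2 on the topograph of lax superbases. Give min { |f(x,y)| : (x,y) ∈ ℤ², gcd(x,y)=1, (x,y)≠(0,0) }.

river: ρ → (-5,7,2)
river: ρ → (2,9,-1)
river: ρ → (-1,9,2)
river: ρ → (2,7,-5)
river: ρ → (-5,3,4)
river: ρ → (4,5,-4)
river: ρ → (-4,3,5)
river: ρ → (5,7,-2)
river: ρ → (-2,9,1)
river: ρ → (1,9,-2)
river: ρ → (-2,7,5)
river: ρ → (5,3,-4)
river: ρ → (-4,5,4)
river: ρ → (4,3,-5)
closes: descent 0, river 14
min |a| on river = 1

1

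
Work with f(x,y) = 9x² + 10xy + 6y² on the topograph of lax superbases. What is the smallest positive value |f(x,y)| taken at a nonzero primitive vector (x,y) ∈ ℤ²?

translate: b→-8 (≡10 mod 18), so (9,10,6)→(9,-8,5)
flip: (9,-8,5)→(5,8,9)
translate: b→-2 (≡8 mod 10), so (5,8,9)→(5,-2,6)
reduced (well bottom): (5,-2,6) with a≤c, −a<b≤a
well minimum = a = 5

5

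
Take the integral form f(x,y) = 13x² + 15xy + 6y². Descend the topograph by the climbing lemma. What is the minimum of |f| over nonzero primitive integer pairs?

translate: b→-11 (≡15 mod 26), so (13,15,6)→(13,-11,4)
flip: (13,-11,4)→(4,11,13)
translate: b→3 (≡11 mod 8), so (4,11,13)→(4,3,6)
reduced (well bottom): (4,3,6) with a≤c, −a<b≤a
well minimum = a = 4

4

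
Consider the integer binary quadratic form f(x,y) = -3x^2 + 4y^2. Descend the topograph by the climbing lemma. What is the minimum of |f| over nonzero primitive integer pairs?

descent: ρ → (4,0,-3)
descent: ρ → (-3,6,1)  [lands on river]
river: ρ → (1,6,-3)
closes: descent 2, river 2
min |a| on river = 1

1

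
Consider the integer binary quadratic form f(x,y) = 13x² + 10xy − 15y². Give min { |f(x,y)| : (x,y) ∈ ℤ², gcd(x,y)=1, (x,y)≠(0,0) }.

river: ρ → (-15,20,8)
river: ρ → (8,28,-3)
river: ρ → (-3,26,17)
river: ρ → (17,8,-12)
river: ρ → (-12,16,13)
river: ρ → (13,10,-15)
closes: descent 0, river 6
min |a| on river = 3

3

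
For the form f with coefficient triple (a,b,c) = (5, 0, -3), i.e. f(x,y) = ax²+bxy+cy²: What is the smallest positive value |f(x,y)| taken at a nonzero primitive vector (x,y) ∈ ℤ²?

descent: ρ → (-3,6,2)  [lands on river]
river: ρ → (2,6,-3)
closes: descent 1, river 2
min |a| on river = 2

2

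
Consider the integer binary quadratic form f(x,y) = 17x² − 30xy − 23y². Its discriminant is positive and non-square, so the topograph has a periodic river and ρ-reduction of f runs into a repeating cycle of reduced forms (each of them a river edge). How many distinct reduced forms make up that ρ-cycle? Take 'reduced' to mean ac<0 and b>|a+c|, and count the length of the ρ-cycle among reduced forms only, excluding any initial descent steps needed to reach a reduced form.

D = 2464, ⌊√D⌋ = 49
descent: ρ → (-23,30,17)  [lands on river]
river: ρ → (17,38,-15)
river: ρ → (-15,22,33)
river: ρ → (33,44,-4)
river: ρ → (-4,44,33)
river: ρ → (33,22,-15)
river: ρ → (-15,38,17)
river: ρ → (17,30,-23)
river: ρ → (-23,16,24)
river: ρ → (24,32,-15)
river: ρ → (-15,28,28)
river: ρ → (28,28,-15)
river: ρ → (-15,32,24)
river: ρ → (24,16,-23)
ρ-cycle length = 14 (tail of 1 descent step not counted)

14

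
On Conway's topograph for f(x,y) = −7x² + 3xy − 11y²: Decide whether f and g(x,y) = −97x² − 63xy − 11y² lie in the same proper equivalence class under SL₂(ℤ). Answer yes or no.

D₁ = -299, D₂ = -299
f is negative-definite; reduce −f:
−f: reduced (well bottom): (7,-3,11) with a≤c, −a<b≤a
flip sign back: reduced form of f is (-7,3,-11)
g is negative-definite; reduce −g:
−g: flip: (97,63,11)→(11,-63,97)
−g: translate: b→3 (≡-63 mod 22), so (11,-63,97)→(11,3,7)
−g: flip: (11,3,7)→(7,-3,11)
−g: reduced (well bottom): (7,-3,11) with a≤c, −a<b≤a
flip sign back: reduced form of g is (-7,3,-11)
reduced forms (-7, 3, -11) vs (-7, 3, -11) ⇒ equivalent

yes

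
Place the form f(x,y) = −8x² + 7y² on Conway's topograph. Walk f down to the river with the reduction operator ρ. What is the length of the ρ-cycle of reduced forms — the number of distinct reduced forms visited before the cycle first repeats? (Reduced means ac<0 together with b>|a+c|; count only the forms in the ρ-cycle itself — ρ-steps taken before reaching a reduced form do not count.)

D = 224, ⌊√D⌋ = 14
descent: ρ → (7,14,-1)  [lands on river]
river: ρ → (-1,14,7)
ρ-cycle length = 2 (tail of 1 descent step not counted)

2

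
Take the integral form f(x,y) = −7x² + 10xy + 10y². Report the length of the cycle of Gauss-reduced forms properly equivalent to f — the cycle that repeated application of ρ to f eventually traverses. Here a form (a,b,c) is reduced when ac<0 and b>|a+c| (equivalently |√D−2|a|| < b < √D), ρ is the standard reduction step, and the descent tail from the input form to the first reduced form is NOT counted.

D = 380, ⌊√D⌋ = 19
river: ρ → (10,10,-7)
river: ρ → (-7,18,2)
river: ρ → (2,18,-7)
river: ρ → (-7,10,10)
ρ-cycle length = 4 (tail of 0 descent steps not counted)

4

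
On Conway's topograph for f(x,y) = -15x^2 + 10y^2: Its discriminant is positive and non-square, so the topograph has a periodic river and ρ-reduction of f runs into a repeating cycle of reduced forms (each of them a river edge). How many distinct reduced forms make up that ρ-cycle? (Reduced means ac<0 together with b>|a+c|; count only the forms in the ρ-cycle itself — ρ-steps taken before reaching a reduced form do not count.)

D = 600, ⌊√D⌋ = 24
descent: ρ → (10,20,-5)  [lands on river]
river: ρ → (-5,20,10)
ρ-cycle length = 2 (tail of 1 descent step not counted)

2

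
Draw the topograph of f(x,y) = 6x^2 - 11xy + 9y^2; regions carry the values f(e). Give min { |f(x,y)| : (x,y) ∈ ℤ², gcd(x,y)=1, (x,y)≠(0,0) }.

translate: b→1 (≡-11 mod 12), so (6,-11,9)→(6,1,4)
flip: (6,1,4)→(4,-1,6)
reduced (well bottom): (4,-1,6) with a≤c, −a<b≤a
well minimum = a = 4

4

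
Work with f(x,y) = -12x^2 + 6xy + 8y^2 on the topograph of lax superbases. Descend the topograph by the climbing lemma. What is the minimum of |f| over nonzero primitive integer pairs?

river: ρ → (8,10,-10)
river: ρ → (-10,10,8)
river: ρ → (8,6,-12)
river: ρ → (-12,18,2)
river: ρ → (2,18,-12)
river: ρ → (-12,6,8)
closes: descent 0, river 6
min |a| on river = 2

2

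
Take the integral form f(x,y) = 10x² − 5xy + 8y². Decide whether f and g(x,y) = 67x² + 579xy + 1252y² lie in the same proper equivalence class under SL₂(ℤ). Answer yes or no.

D₁ = -295, D₂ = -295
f: flip: (10,-5,8)→(8,5,10)
f: reduced (well bottom): (8,5,10) with a≤c, −a<b≤a
g: translate: b→43 (≡579 mod 134), so (67,579,1252)→(67,43,8)
g: flip: (67,43,8)→(8,-43,67)
g: translate: b→5 (≡-43 mod 16), so (8,-43,67)→(8,5,10)
g: reduced (well bottom): (8,5,10) with a≤c, −a<b≤a
reduced forms (8, 5, 10) vs (8, 5, 10) ⇒ equivalent

yes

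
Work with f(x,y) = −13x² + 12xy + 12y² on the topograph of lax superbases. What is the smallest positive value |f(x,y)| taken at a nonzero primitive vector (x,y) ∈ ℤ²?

river: ρ → (12,12,-13)
river: ρ → (-13,14,11)
river: ρ → (11,8,-16)
river: ρ → (-16,24,3)
river: ρ → (3,24,-16)
river: ρ → (-16,8,11)
river: ρ → (11,14,-13)
river: ρ → (-13,12,12)
closes: descent 0, river 8
min |a| on river = 3

3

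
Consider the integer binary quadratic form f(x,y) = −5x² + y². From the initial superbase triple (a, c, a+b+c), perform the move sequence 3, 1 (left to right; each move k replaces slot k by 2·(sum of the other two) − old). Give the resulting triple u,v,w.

start (-5,1,-4) = (f(1,0),f(0,1),f(1,1))
replace slot 3: 2·((-5)+1) − (-4) = -4 → (-5,1,-4)
replace slot 1: 2·(1+(-4)) − (-5) = -1 → (-1,1,-4)

-1,1,-4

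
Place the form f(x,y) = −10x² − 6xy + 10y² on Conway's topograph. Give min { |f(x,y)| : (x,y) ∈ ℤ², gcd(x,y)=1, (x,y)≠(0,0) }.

descent: ρ → (10,6,-10)  [lands on river]
river: ρ → (-10,14,6)
river: ρ → (6,10,-14)
river: ρ → (-14,18,2)
river: ρ → (2,18,-14)
river: ρ → (-14,10,6)
river: ρ → (6,14,-10)
river: ρ → (-10,6,10)
river: ρ → (10,14,-6)
river: ρ → (-6,10,14)
river: ρ → (14,18,-2)
river: ρ → (-2,18,14)
river: ρ → (14,10,-6)
river: ρ → (-6,14,10)
closes: descent 1, river 14
min |a| on river = 2

2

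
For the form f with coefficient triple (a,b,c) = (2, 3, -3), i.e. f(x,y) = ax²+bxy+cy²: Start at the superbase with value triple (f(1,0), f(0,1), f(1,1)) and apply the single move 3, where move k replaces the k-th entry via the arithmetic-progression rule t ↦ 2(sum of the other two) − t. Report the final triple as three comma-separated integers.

start (2,-3,2) = (f(1,0),f(0,1),f(1,1))
replace slot 3: 2·(2+(-3)) − 2 = -4 → (2,-3,-4)

2,-3,-4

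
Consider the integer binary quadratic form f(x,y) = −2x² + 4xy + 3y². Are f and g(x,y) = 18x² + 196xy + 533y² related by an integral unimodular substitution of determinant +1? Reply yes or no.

D₁ = 40, D₂ = 40
river cycle of f (length 6): (3, 2, -3), (-3, 4, 2), (2, 4, -3), (-3, 2, 3), (3, 4, -2), (-2, 4, 3)
river cycle of g (length 6): (3, 2, -3), (-3, 4, 2), (2, 4, -3), (-3, 2, 3), (3, 4, -2), (-2, 4, 3)
cycles coincide ⇒ equivalent

yes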